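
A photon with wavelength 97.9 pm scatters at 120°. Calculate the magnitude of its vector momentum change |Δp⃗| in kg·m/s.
1.1513e-23 kg·m/s

Photon momentum magnitude is p = h/λ.

Initial momentum:
p₀ = h/λ = 6.6261e-34/9.7900e-11 = 6.7682e-24 kg·m/s

After scattering:
λ' = λ + Δλ = 97.9 + 3.6395 = 101.5395 pm
p' = h/λ' = 6.6261e-34/1.0154e-10 = 6.5256e-24 kg·m/s

Momentum is a vector; the scattered photon's direction makes angle θ = 120° with the incident direction. The magnitude of the vector change Δp⃗ = p⃗₀ − p⃗' is found from the law of cosines:
|Δp⃗|² = p₀² + p'² − 2p₀p'cos θ
|Δp⃗|² = (6.7682e-24)² + (6.5256e-24)² − 2·6.7682e-24·6.5256e-24·cos(120°)
|Δp⃗| = 1.1513e-23 kg·m/s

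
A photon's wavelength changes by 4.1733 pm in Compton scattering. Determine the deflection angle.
136.06°

From the Compton formula Δλ = λ_C(1 - cos θ), we can solve for θ:

cos θ = 1 - Δλ/λ_C

Given:
- Δλ = 4.1733 pm
- λ_C = h/(m_e·c) ≈ 2.42631024 pm

cos θ = 1 - 4.1733/2.42631024
cos θ = 1 - 1.720019
cos θ = -0.720019

θ = arccos(-0.720019)
θ = 136.06°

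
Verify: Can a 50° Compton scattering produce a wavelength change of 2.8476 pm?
No, inconsistent

Calculate the expected shift for θ = 50°:

Δλ_expected = λ_C(1 - cos(50°))
Δλ_expected = 2.4263 × (1 - cos(50°))
Δλ_expected = 2.4263 × 0.3572
Δλ_expected = 0.8667 pm

Given shift: 2.8476 pm
Expected shift: 0.8667 pm
Difference: 1.9809 pm

The values do not match. The given shift corresponds to θ ≈ 100.0°, not 50°.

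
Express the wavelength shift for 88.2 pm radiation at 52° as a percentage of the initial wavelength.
1.0573%

Calculate the Compton shift:
Δλ = λ_C(1 - cos(52°))
Δλ = 2.4263 × (1 - cos(52°))
Δλ = 2.4263 × 0.3843
Δλ = 0.9325 pm

Percentage change:
(Δλ/λ₀) × 100 = (0.9325/88.2) × 100
= 1.0573%

(Intermediate values are shown rounded; full precision is carried through to the final answer.)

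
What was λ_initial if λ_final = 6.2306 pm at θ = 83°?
4.1000 pm

From λ' = λ + Δλ, we have λ = λ' - Δλ

First calculate the Compton shift:
Δλ = λ_C(1 - cos θ)
Δλ = 2.4263 × (1 - cos(83°))
Δλ = 2.4263 × 0.8781
Δλ = 2.1306 pm

Initial wavelength:
λ = λ' - Δλ
λ = 6.2306 - 2.1306
λ = 4.1000 pm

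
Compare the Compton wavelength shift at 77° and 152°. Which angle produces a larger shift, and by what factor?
152° produces the larger shift by a factor of 2.429

Calculate both shifts using Δλ = λ_C(1 - cos θ):

For θ₁ = 77°:
Δλ₁ = 2.4263 × (1 - cos(77°))
Δλ₁ = 2.4263 × 0.7750
Δλ₁ = 1.8805 pm

For θ₂ = 152°:
Δλ₂ = 2.4263 × (1 - cos(152°))
Δλ₂ = 2.4263 × 1.8829
Δλ₂ = 4.5686 pm

The 152° angle produces the larger shift.
Ratio: 4.5686/1.8805 = 2.429

(Intermediate values are shown rounded; full precision is carried through to the final answer.)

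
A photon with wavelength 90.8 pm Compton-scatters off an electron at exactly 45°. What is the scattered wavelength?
91.5106 pm

Using the Compton formula: λ' = λ + λ_C(1 − cos θ)

For θ = 45°, cos θ = √2/2 (exact) ≈ 0.7071, so:
1 − cos 45° = 1 − (√2/2) ≈ 0.2929

Δλ = λ_C × 0.2929 = 2.4263 × 0.2929 = 0.7106 pm

λ' = 90.8 + 0.7106 = 91.5106 pm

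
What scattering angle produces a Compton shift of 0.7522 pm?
46.37°

From the Compton formula Δλ = λ_C(1 - cos θ), we can solve for θ:

cos θ = 1 - Δλ/λ_C

Given:
- Δλ = 0.7522 pm
- λ_C = h/(m_e·c) ≈ 2.42631024 pm

cos θ = 1 - 0.7522/2.42631024
cos θ = 1 - 0.310018
cos θ = 0.689982

θ = arccos(0.689982)
θ = 46.37°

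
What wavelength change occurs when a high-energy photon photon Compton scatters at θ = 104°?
3.0133 pm

Using the Compton scattering formula:
Δλ = λ_C(1 - cos θ)

where λ_C = h/(m_e·c) ≈ 2.4263 pm is the Compton wavelength of an electron.

For θ = 104°:
cos(104°) = -0.2419
1 - cos(104°) = 1.2419

Δλ = 2.4263 × 1.2419
Δλ = 3.0133 pm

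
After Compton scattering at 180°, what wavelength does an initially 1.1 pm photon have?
5.9526 pm

Using the Compton formula: λ' = λ + λ_C(1 − cos θ)

For θ = 180°, cos θ = -1 (exact) = -1.0000, so:
1 − cos 180° = 1 − (-1) = 2.0000

Δλ = λ_C × 2.0000 = 2.4263 × 2.0000 = 4.8526 pm

λ' = 1.1 + 4.8526 = 5.9526 pm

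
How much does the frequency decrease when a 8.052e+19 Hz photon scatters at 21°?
3.341e+18 Hz (decrease)

Convert frequency to wavelength (c = 299792458 m/s):
λ₀ = c/f₀ = 299792458/8.052e+19 = 3.7232049e-12 m = 3.7232 pm

Calculate Compton shift:
Δλ = λ_C(1 - cos(21°)) = 0.1612 pm

Final wavelength:
λ' = λ₀ + Δλ = 3.7232 + 0.1612 = 3.8844 pm

Final frequency:
f' = c/λ' = 299792458/3.8843594e-12 = 7.7179382e+19 Hz

Frequency shift (decrease):
Δf = f₀ - f' = 8.052e+19 - 7.7179382e+19 = 3.341e+18 Hz

(Intermediate values are shown rounded; full precision is carried through to the final answer.)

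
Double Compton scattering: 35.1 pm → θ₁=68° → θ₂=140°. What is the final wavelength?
40.9024 pm

Apply Compton shift twice:

First scattering at θ₁ = 68°:
Δλ₁ = λ_C(1 - cos(68°))
Δλ₁ = 2.4263 × 0.6254
Δλ₁ = 1.5174 pm

After first scattering:
λ₁ = 35.1 + 1.5174 = 36.6174 pm

Second scattering at θ₂ = 140°:
Δλ₂ = λ_C(1 - cos(140°))
Δλ₂ = 2.4263 × 1.7660
Δλ₂ = 4.2850 pm

Final wavelength:
λ₂ = 36.6174 + 4.2850 = 40.9024 pm

Total shift: Δλ_total = 1.5174 + 4.2850 = 5.8024 pm

(Intermediate values are shown rounded; full precision is carried through to the final answer.)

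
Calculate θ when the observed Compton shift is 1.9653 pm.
79.05°

From the Compton formula Δλ = λ_C(1 - cos θ), we can solve for θ:

cos θ = 1 - Δλ/λ_C

Given:
- Δλ = 1.9653 pm
- λ_C = h/(m_e·c) ≈ 2.42631024 pm

cos θ = 1 - 1.9653/2.42631024
cos θ = 1 - 0.809995
cos θ = 0.190005

θ = arccos(0.190005)
θ = 79.05°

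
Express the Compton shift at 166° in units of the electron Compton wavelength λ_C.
1.9703 λ_C

The Compton shift formula is:
Δλ = λ_C(1 - cos θ)

Dividing both sides by λ_C:
Δλ/λ_C = 1 - cos θ

For θ = 166°:
Δλ/λ_C = 1 - cos(166°)
Δλ/λ_C = 1 - -0.9703
Δλ/λ_C = 1.9703

This means the shift is 1.9703 × λ_C = 4.7805 pm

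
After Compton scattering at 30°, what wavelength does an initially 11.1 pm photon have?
11.4251 pm

Using the Compton formula: λ' = λ + λ_C(1 − cos θ)

For θ = 30°, cos θ = √3/2 (exact) ≈ 0.8660, so:
1 − cos 30° = 1 − (√3/2) ≈ 0.1340

Δλ = λ_C × 0.1340 = 2.4263 × 0.1340 = 0.3251 pm

λ' = 11.1 + 0.3251 = 11.4251 pm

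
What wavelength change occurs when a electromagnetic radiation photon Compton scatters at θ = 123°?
3.7478 pm

Using the Compton scattering formula:
Δλ = λ_C(1 - cos θ)

where λ_C = h/(m_e·c) ≈ 2.4263 pm is the Compton wavelength of an electron.

For θ = 123°:
cos(123°) = -0.5446
1 - cos(123°) = 1.5446

Δλ = 2.4263 × 1.5446
Δλ = 3.7478 pm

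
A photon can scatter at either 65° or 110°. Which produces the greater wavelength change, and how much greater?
110° produces the larger shift by a factor of 2.324

Calculate both shifts using Δλ = λ_C(1 - cos θ):

For θ₁ = 65°:
Δλ₁ = 2.4263 × (1 - cos(65°))
Δλ₁ = 2.4263 × 0.5774
Δλ₁ = 1.4009 pm

For θ₂ = 110°:
Δλ₂ = 2.4263 × (1 - cos(110°))
Δλ₂ = 2.4263 × 1.3420
Δλ₂ = 3.2562 pm

The 110° angle produces the larger shift.
Ratio: 3.2562/1.4009 = 2.324

(Intermediate values are shown rounded; full precision is carried through to the final answer.)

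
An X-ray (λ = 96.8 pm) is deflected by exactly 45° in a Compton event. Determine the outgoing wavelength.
97.5106 pm

Using the Compton formula: λ' = λ + λ_C(1 − cos θ)

For θ = 45°, cos θ = √2/2 (exact) ≈ 0.7071, so:
1 − cos 45° = 1 − (√2/2) ≈ 0.2929

Δλ = λ_C × 0.2929 = 2.4263 × 0.2929 = 0.7106 pm

λ' = 96.8 + 0.7106 = 97.5106 pm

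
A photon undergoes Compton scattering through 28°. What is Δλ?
0.2840 pm

Using the Compton scattering formula:
Δλ = λ_C(1 - cos θ)

where λ_C = h/(m_e·c) ≈ 2.4263 pm is the Compton wavelength of an electron.

For θ = 28°:
cos(28°) = 0.8829
1 - cos(28°) = 0.1171

Δλ = 2.4263 × 0.1171
Δλ = 0.2840 pm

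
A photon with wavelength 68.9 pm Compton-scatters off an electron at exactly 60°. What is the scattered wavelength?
70.1132 pm

Using the Compton formula: λ' = λ + λ_C(1 − cos θ)

For θ = 60°, cos θ = 1/2 (exact) = 0.5000, so:
1 − cos 60° = 1 − (1/2) = 0.5000

Δλ = λ_C × 0.5000 = 2.4263 × 0.5000 = 1.2132 pm

λ' = 68.9 + 1.2132 = 70.1132 pm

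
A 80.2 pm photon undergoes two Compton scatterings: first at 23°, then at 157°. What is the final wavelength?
85.0526 pm

Apply Compton shift twice:

First scattering at θ₁ = 23°:
Δλ₁ = λ_C(1 - cos(23°))
Δλ₁ = 2.4263 × 0.0795
Δλ₁ = 0.1929 pm

After first scattering:
λ₁ = 80.2 + 0.1929 = 80.3929 pm

Second scattering at θ₂ = 157°:
Δλ₂ = λ_C(1 - cos(157°))
Δλ₂ = 2.4263 × 1.9205
Δλ₂ = 4.6597 pm

Final wavelength:
λ₂ = 80.3929 + 4.6597 = 85.0526 pm

Total shift: Δλ_total = 0.1929 + 4.6597 = 4.8526 pm

(Intermediate values are shown rounded; full precision is carried through to the final answer.)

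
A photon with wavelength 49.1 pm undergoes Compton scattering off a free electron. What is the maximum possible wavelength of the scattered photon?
53.9526 pm (at θ = 180°)

The Compton shift is Δλ = λ_C(1 − cos θ).

Since cos θ ranges from −1 to 1, the factor (1 − cos θ) ranges from 0 to 2; the maximum shift occurs at θ = 180° (backscattering):
Δλ_max = 2λ_C = 2 × 2.4263 pm = 4.8526 pm

Maximum scattered wavelength:
λ'_max = λ₀ + Δλ_max = 49.1 + 4.8526 = 53.9526 pm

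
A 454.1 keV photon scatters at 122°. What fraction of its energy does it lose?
0.5762 (or 57.62%)

Calculate initial and final photon energies:

Initial: E₀ = 454.1 keV → λ₀ = 2.7303 pm
Compton shift: Δλ = 3.7121 pm
Final wavelength: λ' = 6.4424 pm
Final energy: E' = 192.4507 keV

Fractional energy loss:
(E₀ - E')/E₀ = (454.1000 - 192.4507)/454.1000
= 261.6493/454.1000
= 0.5762
= 57.62%

(Intermediate values are shown rounded; full precision is carried through to the final answer.)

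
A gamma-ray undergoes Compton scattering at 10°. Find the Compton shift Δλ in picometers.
0.0369 pm

Using the Compton scattering formula:
Δλ = λ_C(1 - cos θ)

where λ_C = h/(m_e·c) ≈ 2.4263 pm is the Compton wavelength of an electron.

For θ = 10°:
cos(10°) = 0.9848
1 - cos(10°) = 0.0152

Δλ = 2.4263 × 0.0152
Δλ = 0.0369 pm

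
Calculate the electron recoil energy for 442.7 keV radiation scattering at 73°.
168.2507 keV

By energy conservation: K_e = E_initial - E_final

First find the scattered photon energy:
Initial wavelength: λ = hc/E = 2.8006 pm
Compton shift: Δλ = λ_C(1 - cos(73°)) = 1.7169 pm
Final wavelength: λ' = 2.8006 + 1.7169 = 4.5176 pm
Final photon energy: E' = hc/λ' = 274.4493 keV

Electron kinetic energy:
K_e = E - E' = 442.7000 - 274.4493 = 168.2507 keV

(Intermediate values are shown rounded; full precision is carried through to the final answer.)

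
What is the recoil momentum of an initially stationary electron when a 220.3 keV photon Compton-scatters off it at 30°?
5.9604e-23 kg·m/s

The electron is initially at rest, so by conservation of momentum:
p⃗_e = p⃗₀ − p⃗'  (incident photon momentum minus scattered photon momentum)

Photon momentum magnitudes (p = h/λ = E/c):
λ₀ = hc/E₀ = 5.6280 pm → p₀ = h/λ₀ = 1.1773e-22 kg·m/s
Δλ = λ_C(1 − cos 30°) = 0.3251 pm
λ' = 5.9530 pm → p' = h/λ' = 1.1131e-22 kg·m/s

The scattered photon makes angle θ = 30° with the incident direction, so by the law of cosines:
|p⃗_e|² = p₀² + p'² − 2p₀p'cos θ
|p⃗_e|² = (1.1773e-22)² + (1.1131e-22)² − 2·1.1773e-22·1.1131e-22·cos(30°)
|p⃗_e| = 5.9604e-23 kg·m/s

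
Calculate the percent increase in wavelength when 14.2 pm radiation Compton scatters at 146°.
31.2522%

Calculate the Compton shift:
Δλ = λ_C(1 - cos(146°))
Δλ = 2.4263 × (1 - cos(146°))
Δλ = 2.4263 × 1.8290
Δλ = 4.4378 pm

Percentage change:
(Δλ/λ₀) × 100 = (4.4378/14.2) × 100
= 31.2522%

(Intermediate values are shown rounded; full precision is carried through to the final answer.)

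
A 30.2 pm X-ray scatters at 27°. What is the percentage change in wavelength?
0.8757%

Calculate the Compton shift:
Δλ = λ_C(1 - cos(27°))
Δλ = 2.4263 × (1 - cos(27°))
Δλ = 2.4263 × 0.1090
Δλ = 0.2645 pm

Percentage change:
(Δλ/λ₀) × 100 = (0.2645/30.2) × 100
= 0.8757%

(Intermediate values are shown rounded; full precision is carried through to the final answer.)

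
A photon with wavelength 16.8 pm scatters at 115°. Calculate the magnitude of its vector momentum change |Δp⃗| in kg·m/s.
6.0966e-23 kg·m/s

Photon momentum magnitude is p = h/λ.

Initial momentum:
p₀ = h/λ = 6.6261e-34/1.6800e-11 = 3.9441e-23 kg·m/s

After scattering:
λ' = λ + Δλ = 16.8 + 3.4517 = 20.2517 pm
p' = h/λ' = 6.6261e-34/2.0252e-11 = 3.2719e-23 kg·m/s

Momentum is a vector; the scattered photon's direction makes angle θ = 115° with the incident direction. The magnitude of the vector change Δp⃗ = p⃗₀ − p⃗' is found from the law of cosines:
|Δp⃗|² = p₀² + p'² − 2p₀p'cos θ
|Δp⃗|² = (3.9441e-23)² + (3.2719e-23)² − 2·3.9441e-23·3.2719e-23·cos(115°)
|Δp⃗| = 6.0966e-23 kg·m/s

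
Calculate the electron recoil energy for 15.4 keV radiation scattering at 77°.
0.3515 keV

By energy conservation: K_e = E_initial - E_final

First find the scattered photon energy:
Initial wavelength: λ = hc/E = 80.5092 pm
Compton shift: Δλ = λ_C(1 - cos(77°)) = 1.8805 pm
Final wavelength: λ' = 80.5092 + 1.8805 = 82.3897 pm
Final photon energy: E' = hc/λ' = 15.0485 keV

Electron kinetic energy:
K_e = E - E' = 15.4000 - 15.0485 = 0.3515 keV

(Intermediate values are shown rounded; full precision is carried through to the final answer.)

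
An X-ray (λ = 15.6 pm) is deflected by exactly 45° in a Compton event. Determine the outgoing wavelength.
16.3106 pm

Using the Compton formula: λ' = λ + λ_C(1 − cos θ)

For θ = 45°, cos θ = √2/2 (exact) ≈ 0.7071, so:
1 − cos 45° = 1 − (√2/2) ≈ 0.2929

Δλ = λ_C × 0.2929 = 2.4263 × 0.2929 = 0.7106 pm

λ' = 15.6 + 0.7106 = 16.3106 pm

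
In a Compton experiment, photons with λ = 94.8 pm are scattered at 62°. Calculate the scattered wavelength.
96.0872 pm

Using the Compton scattering formula:
λ' = λ + Δλ = λ + λ_C(1 - cos θ)

Given:
- Initial wavelength λ = 94.8 pm
- Scattering angle θ = 62°
- Compton wavelength λ_C ≈ 2.4263 pm

Calculate the shift:
Δλ = 2.4263 × (1 - cos(62°))
Δλ = 2.4263 × 0.5305
Δλ = 1.2872 pm

Final wavelength:
λ' = 94.8 + 1.2872 = 96.0872 pm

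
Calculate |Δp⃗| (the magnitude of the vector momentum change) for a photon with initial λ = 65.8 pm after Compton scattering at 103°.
1.5424e-23 kg·m/s

Photon momentum magnitude is p = h/λ.

Initial momentum:
p₀ = h/λ = 6.6261e-34/6.5800e-11 = 1.0070e-23 kg·m/s

After scattering:
λ' = λ + Δλ = 65.8 + 2.9721 = 68.7721 pm
p' = h/λ' = 6.6261e-34/6.8772e-11 = 9.6348e-24 kg·m/s

Momentum is a vector; the scattered photon's direction makes angle θ = 103° with the incident direction. The magnitude of the vector change Δp⃗ = p⃗₀ − p⃗' is found from the law of cosines:
|Δp⃗|² = p₀² + p'² − 2p₀p'cos θ
|Δp⃗|² = (1.0070e-23)² + (9.6348e-24)² − 2·1.0070e-23·9.6348e-24·cos(103°)
|Δp⃗| = 1.5424e-23 kg·m/s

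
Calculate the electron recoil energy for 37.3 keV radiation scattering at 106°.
3.1773 keV

By energy conservation: K_e = E_initial - E_final

First find the scattered photon energy:
Initial wavelength: λ = hc/E = 33.2397 pm
Compton shift: Δλ = λ_C(1 - cos(106°)) = 3.0951 pm
Final wavelength: λ' = 33.2397 + 3.0951 = 36.3348 pm
Final photon energy: E' = hc/λ' = 34.1227 keV

Electron kinetic energy:
K_e = E - E' = 37.3000 - 34.1227 = 3.1773 keV

(Intermediate values are shown rounded; full precision is carried through to the final answer.)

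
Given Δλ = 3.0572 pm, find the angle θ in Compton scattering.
105.07°

From the Compton formula Δλ = λ_C(1 - cos θ), we can solve for θ:

cos θ = 1 - Δλ/λ_C

Given:
- Δλ = 3.0572 pm
- λ_C = h/(m_e·c) ≈ 2.42631024 pm

cos θ = 1 - 3.0572/2.42631024
cos θ = 1 - 1.260020
cos θ = -0.260020

θ = arccos(-0.260020)
θ = 105.07°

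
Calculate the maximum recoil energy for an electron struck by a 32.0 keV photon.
3.5617 keV

Maximum energy transfer occurs at θ = 180° (backscattering).

Initial photon: E₀ = 32.0 keV → λ₀ = 38.7451 pm

Maximum Compton shift (at 180°):
Δλ_max = 2λ_C = 2 × 2.4263 = 4.8526 pm

Final wavelength:
λ' = 38.7451 + 4.8526 = 43.5977 pm

Minimum photon energy (maximum energy to electron):
E'_min = hc/λ' = 28.4383 keV

Maximum electron kinetic energy:
K_max = E₀ - E'_min = 32.0000 - 28.4383 = 3.5617 keV

(Intermediate values are shown rounded; full precision is carried through to the final answer.)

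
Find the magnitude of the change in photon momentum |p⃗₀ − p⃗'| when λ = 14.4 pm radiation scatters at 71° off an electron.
5.0859e-23 kg·m/s

Photon momentum magnitude is p = h/λ.

Initial momentum:
p₀ = h/λ = 6.6261e-34/1.4400e-11 = 4.6014e-23 kg·m/s

After scattering:
λ' = λ + Δλ = 14.4 + 1.6364 = 16.0364 pm
p' = h/λ' = 6.6261e-34/1.6036e-11 = 4.1319e-23 kg·m/s

Momentum is a vector; the scattered photon's direction makes angle θ = 71° with the incident direction. The magnitude of the vector change Δp⃗ = p⃗₀ − p⃗' is found from the law of cosines:
|Δp⃗|² = p₀² + p'² − 2p₀p'cos θ
|Δp⃗|² = (4.6014e-23)² + (4.1319e-23)² − 2·4.6014e-23·4.1319e-23·cos(71°)
|Δp⃗| = 5.0859e-23 kg·m/s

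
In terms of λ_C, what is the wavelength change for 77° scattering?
0.7750 λ_C

The Compton shift formula is:
Δλ = λ_C(1 - cos θ)

Dividing both sides by λ_C:
Δλ/λ_C = 1 - cos θ

For θ = 77°:
Δλ/λ_C = 1 - cos(77°)
Δλ/λ_C = 1 - 0.2250
Δλ/λ_C = 0.7750

This means the shift is 0.7750 × λ_C = 1.8805 pm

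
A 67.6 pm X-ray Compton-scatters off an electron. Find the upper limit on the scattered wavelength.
72.4526 pm (at θ = 180°)

The Compton shift is Δλ = λ_C(1 − cos θ).

Since cos θ ranges from −1 to 1, the factor (1 − cos θ) ranges from 0 to 2; the maximum shift occurs at θ = 180° (backscattering):
Δλ_max = 2λ_C = 2 × 2.4263 pm = 4.8526 pm

Maximum scattered wavelength:
λ'_max = λ₀ + Δλ_max = 67.6 + 4.8526 = 72.4526 pm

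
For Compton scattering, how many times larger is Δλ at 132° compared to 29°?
132° produces the larger shift by a factor of 13.313

Calculate both shifts using Δλ = λ_C(1 - cos θ):

For θ₁ = 29°:
Δλ₁ = 2.4263 × (1 - cos(29°))
Δλ₁ = 2.4263 × 0.1254
Δλ₁ = 0.3042 pm

For θ₂ = 132°:
Δλ₂ = 2.4263 × (1 - cos(132°))
Δλ₂ = 2.4263 × 1.6691
Δλ₂ = 4.0498 pm

The 132° angle produces the larger shift.
Ratio: 4.0498/0.3042 = 13.313

(Intermediate values are shown rounded; full precision is carried through to the final answer.)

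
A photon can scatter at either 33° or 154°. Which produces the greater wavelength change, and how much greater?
154° produces the larger shift by a factor of 11.770

Calculate both shifts using Δλ = λ_C(1 - cos θ):

For θ₁ = 33°:
Δλ₁ = 2.4263 × (1 - cos(33°))
Δλ₁ = 2.4263 × 0.1613
Δλ₁ = 0.3914 pm

For θ₂ = 154°:
Δλ₂ = 2.4263 × (1 - cos(154°))
Δλ₂ = 2.4263 × 1.8988
Δλ₂ = 4.6071 pm

The 154° angle produces the larger shift.
Ratio: 4.6071/0.3914 = 11.770

(Intermediate values are shown rounded; full precision is carried through to the final answer.)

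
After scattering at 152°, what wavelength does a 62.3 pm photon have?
66.8686 pm

Using the Compton scattering formula:
λ' = λ + Δλ = λ + λ_C(1 - cos θ)

Given:
- Initial wavelength λ = 62.3 pm
- Scattering angle θ = 152°
- Compton wavelength λ_C ≈ 2.4263 pm

Calculate the shift:
Δλ = 2.4263 × (1 - cos(152°))
Δλ = 2.4263 × 1.8829
Δλ = 4.5686 pm

Final wavelength:
λ' = 62.3 + 4.5686 = 66.8686 pm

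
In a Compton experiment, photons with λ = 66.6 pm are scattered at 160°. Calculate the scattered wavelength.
71.3063 pm

Using the Compton scattering formula:
λ' = λ + Δλ = λ + λ_C(1 - cos θ)

Given:
- Initial wavelength λ = 66.6 pm
- Scattering angle θ = 160°
- Compton wavelength λ_C ≈ 2.4263 pm

Calculate the shift:
Δλ = 2.4263 × (1 - cos(160°))
Δλ = 2.4263 × 1.9397
Δλ = 4.7063 pm

Final wavelength:
λ' = 66.6 + 4.7063 = 71.3063 pm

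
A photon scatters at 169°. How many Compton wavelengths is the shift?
1.9816 λ_C

The Compton shift formula is:
Δλ = λ_C(1 - cos θ)

Dividing both sides by λ_C:
Δλ/λ_C = 1 - cos θ

For θ = 169°:
Δλ/λ_C = 1 - cos(169°)
Δλ/λ_C = 1 - -0.9816
Δλ/λ_C = 1.9816

This means the shift is 1.9816 × λ_C = 4.8080 pm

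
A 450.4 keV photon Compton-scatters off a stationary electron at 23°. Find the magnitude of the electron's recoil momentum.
9.4112e-23 kg·m/s

The electron is initially at rest, so by conservation of momentum:
p⃗_e = p⃗₀ − p⃗'  (incident photon momentum minus scattered photon momentum)

Photon momentum magnitudes (p = h/λ = E/c):
λ₀ = hc/E₀ = 2.7528 pm → p₀ = h/λ₀ = 2.4071e-22 kg·m/s
Δλ = λ_C(1 − cos 23°) = 0.1929 pm
λ' = 2.9456 pm → p' = h/λ' = 2.2495e-22 kg·m/s

The scattered photon makes angle θ = 23° with the incident direction, so by the law of cosines:
|p⃗_e|² = p₀² + p'² − 2p₀p'cos θ
|p⃗_e|² = (2.4071e-22)² + (2.2495e-22)² − 2·2.4071e-22·2.2495e-22·cos(23°)
|p⃗_e| = 9.4112e-23 kg·m/s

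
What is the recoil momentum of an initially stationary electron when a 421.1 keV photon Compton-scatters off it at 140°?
3.0108e-22 kg·m/s

The electron is initially at rest, so by conservation of momentum:
p⃗_e = p⃗₀ − p⃗'  (incident photon momentum minus scattered photon momentum)

Photon momentum magnitudes (p = h/λ = E/c):
λ₀ = hc/E₀ = 2.9443 pm → p₀ = h/λ₀ = 2.2505e-22 kg·m/s
Δλ = λ_C(1 − cos 140°) = 4.2850 pm
λ' = 7.2293 pm → p' = h/λ' = 9.1656e-23 kg·m/s

The scattered photon makes angle θ = 140° with the incident direction, so by the law of cosines:
|p⃗_e|² = p₀² + p'² − 2p₀p'cos θ
|p⃗_e|² = (2.2505e-22)² + (9.1656e-23)² − 2·2.2505e-22·9.1656e-23·cos(140°)
|p⃗_e| = 3.0108e-22 kg·m/s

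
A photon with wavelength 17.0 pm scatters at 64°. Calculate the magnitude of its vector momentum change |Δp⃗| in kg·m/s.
3.9852e-23 kg·m/s

Photon momentum magnitude is p = h/λ.

Initial momentum:
p₀ = h/λ = 6.6261e-34/1.7000e-11 = 3.8977e-23 kg·m/s

After scattering:
λ' = λ + Δλ = 17.0 + 1.3627 = 18.3627 pm
p' = h/λ' = 6.6261e-34/1.8363e-11 = 3.6084e-23 kg·m/s

Momentum is a vector; the scattered photon's direction makes angle θ = 64° with the incident direction. The magnitude of the vector change Δp⃗ = p⃗₀ − p⃗' is found from the law of cosines:
|Δp⃗|² = p₀² + p'² − 2p₀p'cos θ
|Δp⃗|² = (3.8977e-23)² + (3.6084e-23)² − 2·3.8977e-23·3.6084e-23·cos(64°)
|Δp⃗| = 3.9852e-23 kg·m/s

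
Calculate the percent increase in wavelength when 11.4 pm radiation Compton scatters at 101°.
25.3445%

Calculate the Compton shift:
Δλ = λ_C(1 - cos(101°))
Δλ = 2.4263 × (1 - cos(101°))
Δλ = 2.4263 × 1.1908
Δλ = 2.8893 pm

Percentage change:
(Δλ/λ₀) × 100 = (2.8893/11.4) × 100
= 25.3445%

(Intermediate values are shown rounded; full precision is carried through to the final answer.)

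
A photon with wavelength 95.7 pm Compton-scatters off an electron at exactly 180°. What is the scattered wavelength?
100.5526 pm

Using the Compton formula: λ' = λ + λ_C(1 − cos θ)

For θ = 180°, cos θ = -1 (exact) = -1.0000, so:
1 − cos 180° = 1 − (-1) = 2.0000

Δλ = λ_C × 2.0000 = 2.4263 × 2.0000 = 4.8526 pm

λ' = 95.7 + 4.8526 = 100.5526 pm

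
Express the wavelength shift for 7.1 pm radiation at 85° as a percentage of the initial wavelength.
31.1950%

Calculate the Compton shift:
Δλ = λ_C(1 - cos(85°))
Δλ = 2.4263 × (1 - cos(85°))
Δλ = 2.4263 × 0.9128
Δλ = 2.2148 pm

Percentage change:
(Δλ/λ₀) × 100 = (2.2148/7.1) × 100
= 31.1950%

(Intermediate values are shown rounded; full precision is carried through to the final answer.)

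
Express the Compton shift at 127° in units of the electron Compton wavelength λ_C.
1.6018 λ_C

The Compton shift formula is:
Δλ = λ_C(1 - cos θ)

Dividing both sides by λ_C:
Δλ/λ_C = 1 - cos θ

For θ = 127°:
Δλ/λ_C = 1 - cos(127°)
Δλ/λ_C = 1 - -0.6018
Δλ/λ_C = 1.6018

This means the shift is 1.6018 × λ_C = 3.8865 pm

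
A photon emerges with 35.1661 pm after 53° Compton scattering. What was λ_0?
34.2000 pm

From λ' = λ + Δλ, we have λ = λ' - Δλ

First calculate the Compton shift:
Δλ = λ_C(1 - cos θ)
Δλ = 2.4263 × (1 - cos(53°))
Δλ = 2.4263 × 0.3982
Δλ = 0.9661 pm

Initial wavelength:
λ = λ' - Δλ
λ = 35.1661 - 0.9661
λ = 34.2000 pm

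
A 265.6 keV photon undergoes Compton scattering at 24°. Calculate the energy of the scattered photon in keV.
254.1782 keV

First convert energy to wavelength:
λ = hc/E, with hc ≈ 1239.842 keV·pm (i.e. 1239.842 eV·nm)

For E = 265.6 keV = 265600 eV:
λ = 1239.842 keV·pm / 265.6 keV
λ = 4.6681 pm

Calculate the Compton shift:
Δλ = λ_C(1 - cos(24°)) = 2.4263 × 0.0865
Δλ = 0.2098 pm

Final wavelength:
λ' = 4.6681 + 0.2098 = 4.8778 pm

Final energy:
E' = hc/λ' = 1239.842 / 4.8778 = 254.1782 keV

(Intermediate values are shown rounded; full precision is carried through to the final answer.)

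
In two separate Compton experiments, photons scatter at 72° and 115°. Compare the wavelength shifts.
115° produces the larger shift by a factor of 2.059

Calculate both shifts using Δλ = λ_C(1 - cos θ):

For θ₁ = 72°:
Δλ₁ = 2.4263 × (1 - cos(72°))
Δλ₁ = 2.4263 × 0.6910
Δλ₁ = 1.6765 pm

For θ₂ = 115°:
Δλ₂ = 2.4263 × (1 - cos(115°))
Δλ₂ = 2.4263 × 1.4226
Δλ₂ = 3.4517 pm

The 115° angle produces the larger shift.
Ratio: 3.4517/1.6765 = 2.059

(Intermediate values are shown rounded; full precision is carried through to the final answer.)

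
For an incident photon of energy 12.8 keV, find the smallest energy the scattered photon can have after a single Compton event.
12.1893 keV (at θ = 180°)

The scattered photon has minimum energy when its wavelength is maximum, i.e., when the Compton shift Δλ = λ_C(1 − cos θ) is maximum. This occurs at θ = 180° (backscattering), giving Δλ_max = 2λ_C = 4.8526 pm.

Initial wavelength: λ₀ = hc/E₀ = 96.8627 pm
Maximum final wavelength: λ'_max = λ₀ + 2λ_C = 96.8627 + 4.8526 = 101.7153 pm
Minimum final energy: E'_min = hc/λ'_max = 12.1893 keV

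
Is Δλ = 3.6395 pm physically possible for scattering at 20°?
No, inconsistent

Calculate the expected shift for θ = 20°:

Δλ_expected = λ_C(1 - cos(20°))
Δλ_expected = 2.4263 × (1 - cos(20°))
Δλ_expected = 2.4263 × 0.0603
Δλ_expected = 0.1463 pm

Given shift: 3.6395 pm
Expected shift: 0.1463 pm
Difference: 3.4931 pm

The values do not match. The given shift corresponds to θ ≈ 120.0°, not 20°.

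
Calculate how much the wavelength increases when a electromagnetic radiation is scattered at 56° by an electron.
1.0695 pm

Using the Compton scattering formula:
Δλ = λ_C(1 - cos θ)

where λ_C = h/(m_e·c) ≈ 2.4263 pm is the Compton wavelength of an electron.

For θ = 56°:
cos(56°) = 0.5592
1 - cos(56°) = 0.4408

Δλ = 2.4263 × 0.4408
Δλ = 1.0695 pm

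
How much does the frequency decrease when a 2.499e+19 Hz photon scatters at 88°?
4.081e+18 Hz (decrease)

Convert frequency to wavelength (c = 299792458 m/s):
λ₀ = c/f₀ = 299792458/2.499e+19 = 1.1996497e-11 m = 11.9965 pm

Calculate Compton shift:
Δλ = λ_C(1 - cos(88°)) = 2.3416 pm

Final wavelength:
λ' = λ₀ + Δλ = 11.9965 + 2.3416 = 14.3381 pm

Final frequency:
f' = c/λ' = 299792458/1.4338130e-11 = 2.0908756e+19 Hz

Frequency shift (decrease):
Δf = f₀ - f' = 2.499e+19 - 2.0908756e+19 = 4.081e+18 Hz

(Intermediate values are shown rounded; full precision is carried through to the final answer.)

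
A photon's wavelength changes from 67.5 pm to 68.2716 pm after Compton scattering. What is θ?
47.00°

First find the wavelength shift:
Δλ = λ' - λ = 68.2716 - 67.5 = 0.7716 pm

Using Δλ = λ_C(1 - cos θ), with λ_C = h/(m_e·c) ≈ 2.42631024 pm:
cos θ = 1 - Δλ/λ_C
cos θ = 1 - 0.7716/2.42631024
cos θ = 0.681986

θ = arccos(0.681986)
θ = 47.00°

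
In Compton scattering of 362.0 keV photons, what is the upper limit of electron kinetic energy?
212.2172 keV

Maximum energy transfer occurs at θ = 180° (backscattering).

Initial photon: E₀ = 362.0 keV → λ₀ = 3.4250 pm

Maximum Compton shift (at 180°):
Δλ_max = 2λ_C = 2 × 2.4263 = 4.8526 pm

Final wavelength:
λ' = 3.4250 + 4.8526 = 8.2776 pm

Minimum photon energy (maximum energy to electron):
E'_min = hc/λ' = 149.7828 keV

Maximum electron kinetic energy:
K_max = E₀ - E'_min = 362.0000 - 149.7828 = 212.2172 keV

(Intermediate values are shown rounded; full precision is carried through to the final answer.)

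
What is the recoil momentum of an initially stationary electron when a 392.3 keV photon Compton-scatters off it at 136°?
2.8175e-22 kg·m/s

The electron is initially at rest, so by conservation of momentum:
p⃗_e = p⃗₀ − p⃗'  (incident photon momentum minus scattered photon momentum)

Photon momentum magnitudes (p = h/λ = E/c):
λ₀ = hc/E₀ = 3.1604 pm → p₀ = h/λ₀ = 2.0966e-22 kg·m/s
Δλ = λ_C(1 − cos 136°) = 4.1717 pm
λ' = 7.3321 pm → p' = h/λ' = 9.0371e-23 kg·m/s

The scattered photon makes angle θ = 136° with the incident direction, so by the law of cosines:
|p⃗_e|² = p₀² + p'² − 2p₀p'cos θ
|p⃗_e|² = (2.0966e-22)² + (9.0371e-23)² − 2·2.0966e-22·9.0371e-23·cos(136°)
|p⃗_e| = 2.8175e-22 kg·m/s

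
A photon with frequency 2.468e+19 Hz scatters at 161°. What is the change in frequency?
6.907e+18 Hz (decrease)

Convert frequency to wavelength (c = 299792458 m/s):
λ₀ = c/f₀ = 299792458/2.468e+19 = 1.2147182e-11 m = 12.1472 pm

Calculate Compton shift:
Δλ = λ_C(1 - cos(161°)) = 4.7204 pm

Final wavelength:
λ' = λ₀ + Δλ = 12.1472 + 4.7204 = 16.8676 pm

Final frequency:
f' = c/λ' = 299792458/1.6867614e-11 = 1.7773258e+19 Hz

Frequency shift (decrease):
Δf = f₀ - f' = 2.468e+19 - 1.7773258e+19 = 6.907e+18 Hz

(Intermediate values are shown rounded; full precision is carried through to the final answer.)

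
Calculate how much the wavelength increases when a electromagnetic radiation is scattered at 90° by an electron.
2.4263 pm

Using the Compton scattering formula:
Δλ = λ_C(1 - cos θ)

where λ_C = h/(m_e·c) ≈ 2.4263 pm is the Compton wavelength of an electron.

For θ = 90°:
cos(90°) = 0.0000
1 - cos(90°) = 1.0000

Δλ = 2.4263 × 1.0000
Δλ = 2.4263 pm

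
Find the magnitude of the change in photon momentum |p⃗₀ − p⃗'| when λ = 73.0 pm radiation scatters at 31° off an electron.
4.8401e-24 kg·m/s

Photon momentum magnitude is p = h/λ.

Initial momentum:
p₀ = h/λ = 6.6261e-34/7.3000e-11 = 9.0768e-24 kg·m/s

After scattering:
λ' = λ + Δλ = 73.0 + 0.3466 = 73.3466 pm
p' = h/λ' = 6.6261e-34/7.3347e-11 = 9.0339e-24 kg·m/s

Momentum is a vector; the scattered photon's direction makes angle θ = 31° with the incident direction. The magnitude of the vector change Δp⃗ = p⃗₀ − p⃗' is found from the law of cosines:
|Δp⃗|² = p₀² + p'² − 2p₀p'cos θ
|Δp⃗|² = (9.0768e-24)² + (9.0339e-24)² − 2·9.0768e-24·9.0339e-24·cos(31°)
|Δp⃗| = 4.8401e-24 kg·m/s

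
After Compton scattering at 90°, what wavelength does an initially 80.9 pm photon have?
83.3263 pm

Using the Compton formula: λ' = λ + λ_C(1 − cos θ)

For θ = 90°, cos θ = 0 (exact) = 0.0000, so:
1 − cos 90° = 1 − (0) = 1.0000

Δλ = λ_C × 1.0000 = 2.4263 × 1.0000 = 2.4263 pm

λ' = 80.9 + 2.4263 = 83.3263 pm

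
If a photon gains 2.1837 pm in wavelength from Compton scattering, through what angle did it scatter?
84.26°

From the Compton formula Δλ = λ_C(1 - cos θ), we can solve for θ:

cos θ = 1 - Δλ/λ_C

Given:
- Δλ = 2.1837 pm
- λ_C = h/(m_e·c) ≈ 2.42631024 pm

cos θ = 1 - 2.1837/2.42631024
cos θ = 1 - 0.900009
cos θ = 0.099991

θ = arccos(0.099991)
θ = 84.26°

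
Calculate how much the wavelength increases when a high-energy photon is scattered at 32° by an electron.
0.3687 pm

Using the Compton scattering formula:
Δλ = λ_C(1 - cos θ)

where λ_C = h/(m_e·c) ≈ 2.4263 pm is the Compton wavelength of an electron.

For θ = 32°:
cos(32°) = 0.8480
1 - cos(32°) = 0.1520

Δλ = 2.4263 × 0.1520
Δλ = 0.3687 pm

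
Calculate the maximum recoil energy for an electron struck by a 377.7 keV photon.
225.2960 keV

Maximum energy transfer occurs at θ = 180° (backscattering).

Initial photon: E₀ = 377.7 keV → λ₀ = 3.2826 pm

Maximum Compton shift (at 180°):
Δλ_max = 2λ_C = 2 × 2.4263 = 4.8526 pm

Final wavelength:
λ' = 3.2826 + 4.8526 = 8.1352 pm

Minimum photon energy (maximum energy to electron):
E'_min = hc/λ' = 152.4040 keV

Maximum electron kinetic energy:
K_max = E₀ - E'_min = 377.7000 - 152.4040 = 225.2960 keV

(Intermediate values are shown rounded; full precision is carried through to the final answer.)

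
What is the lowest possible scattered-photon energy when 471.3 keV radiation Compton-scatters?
165.6811 keV (at θ = 180°)

The scattered photon has minimum energy when its wavelength is maximum, i.e., when the Compton shift Δλ = λ_C(1 − cos θ) is maximum. This occurs at θ = 180° (backscattering), giving Δλ_max = 2λ_C = 4.8526 pm.

Initial wavelength: λ₀ = hc/E₀ = 2.6307 pm
Maximum final wavelength: λ'_max = λ₀ + 2λ_C = 2.6307 + 4.8526 = 7.4833 pm
Minimum final energy: E'_min = hc/λ'_max = 165.6811 keV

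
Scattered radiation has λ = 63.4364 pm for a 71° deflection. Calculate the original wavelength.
61.8000 pm

From λ' = λ + Δλ, we have λ = λ' - Δλ

First calculate the Compton shift:
Δλ = λ_C(1 - cos θ)
Δλ = 2.4263 × (1 - cos(71°))
Δλ = 2.4263 × 0.6744
Δλ = 1.6364 pm

Initial wavelength:
λ = λ' - Δλ
λ = 63.4364 - 1.6364
λ = 61.8000 pm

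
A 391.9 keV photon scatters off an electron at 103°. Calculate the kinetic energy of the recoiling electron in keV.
189.8325 keV

By energy conservation: K_e = E_initial - E_final

First find the scattered photon energy:
Initial wavelength: λ = hc/E = 3.1637 pm
Compton shift: Δλ = λ_C(1 - cos(103°)) = 2.9721 pm
Final wavelength: λ' = 3.1637 + 2.9721 = 6.1358 pm
Final photon energy: E' = hc/λ' = 202.0675 keV

Electron kinetic energy:
K_e = E - E' = 391.9000 - 202.0675 = 189.8325 keV

(Intermediate values are shown rounded; full precision is carried through to the final answer.)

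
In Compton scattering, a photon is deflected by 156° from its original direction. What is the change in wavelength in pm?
4.6429 pm

Using the Compton scattering formula:
Δλ = λ_C(1 - cos θ)

where λ_C = h/(m_e·c) ≈ 2.4263 pm is the Compton wavelength of an electron.

For θ = 156°:
cos(156°) = -0.9135
1 - cos(156°) = 1.9135

Δλ = 2.4263 × 1.9135
Δλ = 4.6429 pm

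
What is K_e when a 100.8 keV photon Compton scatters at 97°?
18.2650 keV

By energy conservation: K_e = E_initial - E_final

First find the scattered photon energy:
Initial wavelength: λ = hc/E = 12.3000 pm
Compton shift: Δλ = λ_C(1 - cos(97°)) = 2.7220 pm
Final wavelength: λ' = 12.3000 + 2.7220 = 15.0220 pm
Final photon energy: E' = hc/λ' = 82.5350 keV

Electron kinetic energy:
K_e = E - E' = 100.8000 - 82.5350 = 18.2650 keV

(Intermediate values are shown rounded; full precision is carried through to the final answer.)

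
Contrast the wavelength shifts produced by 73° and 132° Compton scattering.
132° produces the larger shift by a factor of 2.359

Calculate both shifts using Δλ = λ_C(1 - cos θ):

For θ₁ = 73°:
Δλ₁ = 2.4263 × (1 - cos(73°))
Δλ₁ = 2.4263 × 0.7076
Δλ₁ = 1.7169 pm

For θ₂ = 132°:
Δλ₂ = 2.4263 × (1 - cos(132°))
Δλ₂ = 2.4263 × 1.6691
Δλ₂ = 4.0498 pm

The 132° angle produces the larger shift.
Ratio: 4.0498/1.7169 = 2.359

(Intermediate values are shown rounded; full precision is carried through to the final answer.)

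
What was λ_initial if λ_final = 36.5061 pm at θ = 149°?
32.0000 pm

From λ' = λ + Δλ, we have λ = λ' - Δλ

First calculate the Compton shift:
Δλ = λ_C(1 - cos θ)
Δλ = 2.4263 × (1 - cos(149°))
Δλ = 2.4263 × 1.8572
Δλ = 4.5061 pm

Initial wavelength:
λ = λ' - Δλ
λ = 36.5061 - 4.5061
λ = 32.0000 pm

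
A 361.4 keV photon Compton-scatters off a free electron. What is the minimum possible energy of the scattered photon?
149.6800 keV (at θ = 180°)

The scattered photon has minimum energy when its wavelength is maximum, i.e., when the Compton shift Δλ = λ_C(1 − cos θ) is maximum. This occurs at θ = 180° (backscattering), giving Δλ_max = 2λ_C = 4.8526 pm.

Initial wavelength: λ₀ = hc/E₀ = 3.4307 pm
Maximum final wavelength: λ'_max = λ₀ + 2λ_C = 3.4307 + 4.8526 = 8.2833 pm
Minimum final energy: E'_min = hc/λ'_max = 149.6800 keV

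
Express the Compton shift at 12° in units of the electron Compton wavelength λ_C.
0.0219 λ_C

The Compton shift formula is:
Δλ = λ_C(1 - cos θ)

Dividing both sides by λ_C:
Δλ/λ_C = 1 - cos θ

For θ = 12°:
Δλ/λ_C = 1 - cos(12°)
Δλ/λ_C = 1 - 0.9781
Δλ/λ_C = 0.0219

This means the shift is 0.0219 × λ_C = 0.0530 pm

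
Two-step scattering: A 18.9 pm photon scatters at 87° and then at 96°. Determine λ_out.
23.8793 pm

Apply Compton shift twice:

First scattering at θ₁ = 87°:
Δλ₁ = λ_C(1 - cos(87°))
Δλ₁ = 2.4263 × 0.9477
Δλ₁ = 2.2993 pm

After first scattering:
λ₁ = 18.9 + 2.2993 = 21.1993 pm

Second scattering at θ₂ = 96°:
Δλ₂ = λ_C(1 - cos(96°))
Δλ₂ = 2.4263 × 1.1045
Δλ₂ = 2.6799 pm

Final wavelength:
λ₂ = 21.1993 + 2.6799 = 23.8793 pm

Total shift: Δλ_total = 2.2993 + 2.6799 = 4.9793 pm

(Intermediate values are shown rounded; full precision is carried through to the final answer.)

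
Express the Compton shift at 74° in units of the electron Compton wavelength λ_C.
0.7244 λ_C

The Compton shift formula is:
Δλ = λ_C(1 - cos θ)

Dividing both sides by λ_C:
Δλ/λ_C = 1 - cos θ

For θ = 74°:
Δλ/λ_C = 1 - cos(74°)
Δλ/λ_C = 1 - 0.2756
Δλ/λ_C = 0.7244

This means the shift is 0.7244 × λ_C = 1.7575 pm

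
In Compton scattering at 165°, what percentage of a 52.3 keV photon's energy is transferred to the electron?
0.1675 (or 16.75%)

Calculate initial and final photon energies:

Initial: E₀ = 52.3 keV → λ₀ = 23.7063 pm
Compton shift: Δλ = 4.7699 pm
Final wavelength: λ' = 28.4763 pm
Final energy: E' = 43.5394 keV

Fractional energy loss:
(E₀ - E')/E₀ = (52.3000 - 43.5394)/52.3000
= 8.7606/52.3000
= 0.1675
= 16.75%

(Intermediate values are shown rounded; full precision is carried through to the final answer.)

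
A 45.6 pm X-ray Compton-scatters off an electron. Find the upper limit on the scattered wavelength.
50.4526 pm (at θ = 180°)

The Compton shift is Δλ = λ_C(1 − cos θ).

Since cos θ ranges from −1 to 1, the factor (1 − cos θ) ranges from 0 to 2; the maximum shift occurs at θ = 180° (backscattering):
Δλ_max = 2λ_C = 2 × 2.4263 pm = 4.8526 pm

Maximum scattered wavelength:
λ'_max = λ₀ + Δλ_max = 45.6 + 4.8526 = 50.4526 pm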